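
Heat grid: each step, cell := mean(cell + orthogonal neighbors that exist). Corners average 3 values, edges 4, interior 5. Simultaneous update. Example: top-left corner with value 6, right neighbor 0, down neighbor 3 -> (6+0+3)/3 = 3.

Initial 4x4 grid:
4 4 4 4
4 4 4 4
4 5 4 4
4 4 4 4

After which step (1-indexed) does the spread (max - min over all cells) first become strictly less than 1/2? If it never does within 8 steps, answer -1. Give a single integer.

Answer: 1

Derivation:
Step 1: max=17/4, min=4, spread=1/4
  -> spread < 1/2 first at step 1
Step 2: max=211/50, min=4, spread=11/50
Step 3: max=9967/2400, min=4, spread=367/2400
Step 4: max=44771/10800, min=2413/600, spread=1337/10800
Step 5: max=1337669/324000, min=72469/18000, spread=33227/324000
Step 6: max=40094327/9720000, min=436049/108000, spread=849917/9720000
Step 7: max=1200114347/291600000, min=6548533/1620000, spread=21378407/291600000
Step 8: max=35958462371/8748000000, min=1967688343/486000000, spread=540072197/8748000000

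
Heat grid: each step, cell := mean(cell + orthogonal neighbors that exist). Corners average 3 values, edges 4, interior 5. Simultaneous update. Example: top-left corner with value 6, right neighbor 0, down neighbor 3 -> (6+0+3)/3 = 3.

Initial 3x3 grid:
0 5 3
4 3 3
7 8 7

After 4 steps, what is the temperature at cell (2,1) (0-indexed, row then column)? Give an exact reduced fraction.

Step 1: cell (2,1) = 25/4
Step 2: cell (2,1) = 1391/240
Step 3: cell (2,1) = 74857/14400
Step 4: cell (2,1) = 4345679/864000
Full grid after step 4:
  165229/43200 3359929/864000 511337/129600
  1897027/432000 263183/60000 486413/108000
  631837/129600 4345679/864000 214229/43200

Answer: 4345679/864000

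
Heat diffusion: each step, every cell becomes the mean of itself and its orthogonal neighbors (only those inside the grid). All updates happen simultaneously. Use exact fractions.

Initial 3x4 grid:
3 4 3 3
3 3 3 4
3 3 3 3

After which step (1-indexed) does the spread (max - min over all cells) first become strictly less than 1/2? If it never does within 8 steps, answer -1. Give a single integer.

Answer: 1

Derivation:
Step 1: max=10/3, min=3, spread=1/3
  -> spread < 1/2 first at step 1
Step 2: max=787/240, min=3, spread=67/240
Step 3: max=7067/2160, min=551/180, spread=91/432
Step 4: max=421123/129600, min=16657/5400, spread=4271/25920
Step 5: max=25156997/7776000, min=37289/12000, spread=39749/311040
Step 6: max=1503578023/466560000, min=7586419/2430000, spread=1879423/18662400
Step 7: max=89938711157/27993600000, min=1827479959/583200000, spread=3551477/44789760
Step 8: max=5383203076063/1679616000000, min=9162151213/2916000000, spread=846431819/13436928000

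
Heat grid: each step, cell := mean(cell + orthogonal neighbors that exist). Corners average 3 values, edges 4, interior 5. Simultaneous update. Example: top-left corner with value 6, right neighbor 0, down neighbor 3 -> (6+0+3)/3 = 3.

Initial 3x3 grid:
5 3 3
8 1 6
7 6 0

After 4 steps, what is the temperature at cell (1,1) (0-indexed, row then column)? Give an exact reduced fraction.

Step 1: cell (1,1) = 24/5
Step 2: cell (1,1) = 381/100
Step 3: cell (1,1) = 26807/6000
Step 4: cell (1,1) = 1515529/360000
Full grid after step 4:
  585151/129600 916673/216000 80921/21600
  4166567/864000 1515529/360000 567157/144000
  206267/43200 647657/144000 21299/5400

Answer: 1515529/360000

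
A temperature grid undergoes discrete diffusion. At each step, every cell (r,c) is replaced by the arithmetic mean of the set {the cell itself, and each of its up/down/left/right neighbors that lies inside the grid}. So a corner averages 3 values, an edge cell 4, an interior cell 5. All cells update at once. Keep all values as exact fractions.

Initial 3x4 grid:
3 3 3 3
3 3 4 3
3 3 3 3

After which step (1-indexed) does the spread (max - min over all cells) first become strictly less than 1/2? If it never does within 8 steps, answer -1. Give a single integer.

Step 1: max=13/4, min=3, spread=1/4
  -> spread < 1/2 first at step 1
Step 2: max=323/100, min=3, spread=23/100
Step 3: max=15211/4800, min=1213/400, spread=131/960
Step 4: max=136151/43200, min=21991/7200, spread=841/8640
Step 5: max=54382051/17280000, min=4413373/1440000, spread=56863/691200
Step 6: max=488094341/155520000, min=39869543/12960000, spread=386393/6220800
Step 7: max=195017723131/62208000000, min=15972358813/5184000000, spread=26795339/497664000
Step 8: max=11681255714129/3732480000000, min=960206149667/311040000000, spread=254051069/5971968000

Answer: 1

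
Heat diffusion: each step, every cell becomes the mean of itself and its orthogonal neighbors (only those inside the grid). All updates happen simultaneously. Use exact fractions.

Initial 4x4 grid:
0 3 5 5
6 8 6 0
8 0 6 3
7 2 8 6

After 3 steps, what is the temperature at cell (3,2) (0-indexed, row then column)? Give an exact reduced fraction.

Answer: 35569/7200

Derivation:
Step 1: cell (3,2) = 11/2
Step 2: cell (3,2) = 1201/240
Step 3: cell (3,2) = 35569/7200
Full grid after step 3:
  1541/360 3461/800 30077/7200 433/108
  11303/2400 4529/1000 133/30 29927/7200
  7073/1440 14741/3000 6991/1500 32359/7200
  5549/1080 7133/1440 35569/7200 646/135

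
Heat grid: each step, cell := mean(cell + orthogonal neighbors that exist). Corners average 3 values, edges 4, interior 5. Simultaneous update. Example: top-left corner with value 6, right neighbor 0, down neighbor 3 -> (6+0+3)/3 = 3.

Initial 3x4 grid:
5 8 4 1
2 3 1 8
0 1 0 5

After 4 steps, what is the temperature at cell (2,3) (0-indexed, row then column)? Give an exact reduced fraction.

Answer: 406759/129600

Derivation:
Step 1: cell (2,3) = 13/3
Step 2: cell (2,3) = 59/18
Step 3: cell (2,3) = 3511/1080
Step 4: cell (2,3) = 406759/129600
Full grid after step 4:
  74899/21600 42673/12000 399217/108000 484009/129600
  415691/144000 90487/30000 1162769/360000 3021601/864000
  8479/3600 175913/72000 613559/216000 406759/129600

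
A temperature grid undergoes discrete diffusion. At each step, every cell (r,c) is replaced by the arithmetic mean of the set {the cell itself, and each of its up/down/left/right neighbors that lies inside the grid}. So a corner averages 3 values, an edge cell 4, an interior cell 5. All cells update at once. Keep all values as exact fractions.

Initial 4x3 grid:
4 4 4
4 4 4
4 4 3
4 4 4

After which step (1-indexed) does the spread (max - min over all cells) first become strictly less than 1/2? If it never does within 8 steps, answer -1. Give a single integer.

Answer: 1

Derivation:
Step 1: max=4, min=11/3, spread=1/3
  -> spread < 1/2 first at step 1
Step 2: max=4, min=449/120, spread=31/120
Step 3: max=4, min=4109/1080, spread=211/1080
Step 4: max=7153/1800, min=415103/108000, spread=14077/108000
Step 5: max=428317/108000, min=3747593/972000, spread=5363/48600
Step 6: max=237131/60000, min=112899191/29160000, spread=93859/1166400
Step 7: max=383463533/97200000, min=6788125519/1749600000, spread=4568723/69984000
Step 8: max=11482381111/2916000000, min=408123564371/104976000000, spread=8387449/167961600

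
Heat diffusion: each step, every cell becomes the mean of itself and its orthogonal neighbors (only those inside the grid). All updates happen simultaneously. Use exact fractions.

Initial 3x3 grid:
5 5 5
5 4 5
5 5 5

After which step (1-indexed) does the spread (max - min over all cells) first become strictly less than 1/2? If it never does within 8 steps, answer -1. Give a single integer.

Answer: 1

Derivation:
Step 1: max=5, min=19/4, spread=1/4
  -> spread < 1/2 first at step 1
Step 2: max=391/80, min=119/25, spread=51/400
Step 3: max=1753/360, min=23177/4800, spread=589/14400
Step 4: max=1398919/288000, min=145057/30000, spread=31859/1440000
Step 5: max=8735279/1800000, min=83708393/17280000, spread=751427/86400000
Step 6: max=5028936871/1036800000, min=523365313/108000000, spread=23149331/5184000000
Step 7: max=31425068111/6480000000, min=301557345737/62208000000, spread=616540643/311040000000
Step 8: max=18098467991239/3732480000000, min=1884887546017/388800000000, spread=17737747379/18662400000000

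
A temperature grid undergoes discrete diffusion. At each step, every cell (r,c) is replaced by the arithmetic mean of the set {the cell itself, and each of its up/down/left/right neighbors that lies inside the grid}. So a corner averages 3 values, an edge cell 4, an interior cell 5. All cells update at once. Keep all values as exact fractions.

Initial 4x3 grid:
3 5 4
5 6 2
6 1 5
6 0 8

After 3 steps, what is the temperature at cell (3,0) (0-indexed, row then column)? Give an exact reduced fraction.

Step 1: cell (3,0) = 4
Step 2: cell (3,0) = 49/12
Step 3: cell (3,0) = 2947/720
Full grid after step 3:
  2357/540 3411/800 8743/2160
  3943/900 8229/2000 29419/7200
  5009/1200 12241/3000 28679/7200
  2947/720 57463/14400 2159/540

Answer: 2947/720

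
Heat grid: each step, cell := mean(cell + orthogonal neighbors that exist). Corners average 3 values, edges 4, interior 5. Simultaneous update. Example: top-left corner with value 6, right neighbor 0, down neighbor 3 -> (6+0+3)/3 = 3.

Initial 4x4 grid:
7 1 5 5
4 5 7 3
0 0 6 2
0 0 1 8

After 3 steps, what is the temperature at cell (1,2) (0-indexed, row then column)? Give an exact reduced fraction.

Answer: 6317/1500

Derivation:
Step 1: cell (1,2) = 26/5
Step 2: cell (1,2) = 411/100
Step 3: cell (1,2) = 6317/1500
Full grid after step 3:
  341/90 419/100 3871/900 2453/540
  1939/600 859/250 6317/1500 3841/900
  1099/600 326/125 4987/1500 3707/900
  113/90 251/150 683/225 1933/540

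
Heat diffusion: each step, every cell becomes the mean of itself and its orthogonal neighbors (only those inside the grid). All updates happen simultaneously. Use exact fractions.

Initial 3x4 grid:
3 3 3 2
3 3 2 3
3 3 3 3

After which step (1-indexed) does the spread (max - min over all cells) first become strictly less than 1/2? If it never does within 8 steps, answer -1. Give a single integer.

Answer: 2

Derivation:
Step 1: max=3, min=5/2, spread=1/2
Step 2: max=3, min=23/9, spread=4/9
  -> spread < 1/2 first at step 2
Step 3: max=1187/400, min=19291/7200, spread=83/288
Step 4: max=21209/7200, min=174031/64800, spread=337/1296
Step 5: max=1400449/480000, min=10603979/3888000, spread=7396579/38880000
Step 6: max=37656727/12960000, min=639537961/233280000, spread=61253/373248
Step 7: max=2246521943/777600000, min=38640858599/13996800000, spread=14372291/111974400
Step 8: max=134332507837/46656000000, min=2327689427941/839808000000, spread=144473141/1343692800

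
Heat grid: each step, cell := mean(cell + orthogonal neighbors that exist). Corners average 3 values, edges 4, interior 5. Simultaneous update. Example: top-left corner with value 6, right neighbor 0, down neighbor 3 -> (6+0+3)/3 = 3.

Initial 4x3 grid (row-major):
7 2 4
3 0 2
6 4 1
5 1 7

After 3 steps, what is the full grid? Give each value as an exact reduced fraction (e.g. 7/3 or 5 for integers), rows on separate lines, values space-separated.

After step 1:
  4 13/4 8/3
  4 11/5 7/4
  9/2 12/5 7/2
  4 17/4 3
After step 2:
  15/4 727/240 23/9
  147/40 68/25 607/240
  149/40 337/100 213/80
  17/4 273/80 43/12
After step 3:
  2509/720 43397/14400 2921/1080
  1387/400 4597/1500 18841/7200
  751/200 1589/500 2429/800
  911/240 17539/4800 1159/360

Answer: 2509/720 43397/14400 2921/1080
1387/400 4597/1500 18841/7200
751/200 1589/500 2429/800
911/240 17539/4800 1159/360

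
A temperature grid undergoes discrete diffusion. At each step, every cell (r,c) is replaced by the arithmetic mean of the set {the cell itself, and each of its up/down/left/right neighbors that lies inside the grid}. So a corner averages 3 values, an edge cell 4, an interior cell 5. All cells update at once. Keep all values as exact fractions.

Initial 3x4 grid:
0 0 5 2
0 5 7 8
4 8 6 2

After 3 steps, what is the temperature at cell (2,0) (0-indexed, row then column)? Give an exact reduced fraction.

Answer: 61/16

Derivation:
Step 1: cell (2,0) = 4
Step 2: cell (2,0) = 4
Step 3: cell (2,0) = 61/16
Full grid after step 3:
  319/144 3757/1200 4817/1200 1123/240
  14743/4800 7567/2000 29231/6000 71479/14400
  61/16 352/75 4669/900 11777/2160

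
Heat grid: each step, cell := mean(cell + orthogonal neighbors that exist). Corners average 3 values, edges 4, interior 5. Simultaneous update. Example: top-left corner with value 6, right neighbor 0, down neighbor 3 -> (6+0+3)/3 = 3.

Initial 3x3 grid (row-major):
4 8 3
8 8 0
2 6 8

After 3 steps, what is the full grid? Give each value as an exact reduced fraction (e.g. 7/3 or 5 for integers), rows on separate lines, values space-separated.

After step 1:
  20/3 23/4 11/3
  11/2 6 19/4
  16/3 6 14/3
After step 2:
  215/36 265/48 85/18
  47/8 28/5 229/48
  101/18 11/2 185/36
After step 3:
  2501/432 15707/2880 1081/216
  2767/480 409/75 14567/2880
  1223/216 437/80 2219/432

Answer: 2501/432 15707/2880 1081/216
2767/480 409/75 14567/2880
1223/216 437/80 2219/432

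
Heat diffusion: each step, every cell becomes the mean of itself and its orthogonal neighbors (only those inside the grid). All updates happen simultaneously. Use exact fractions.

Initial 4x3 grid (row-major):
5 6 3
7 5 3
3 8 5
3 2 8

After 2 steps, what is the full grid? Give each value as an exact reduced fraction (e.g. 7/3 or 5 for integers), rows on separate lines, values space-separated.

After step 1:
  6 19/4 4
  5 29/5 4
  21/4 23/5 6
  8/3 21/4 5
After step 2:
  21/4 411/80 17/4
  441/80 483/100 99/20
  1051/240 269/50 49/10
  79/18 1051/240 65/12

Answer: 21/4 411/80 17/4
441/80 483/100 99/20
1051/240 269/50 49/10
79/18 1051/240 65/12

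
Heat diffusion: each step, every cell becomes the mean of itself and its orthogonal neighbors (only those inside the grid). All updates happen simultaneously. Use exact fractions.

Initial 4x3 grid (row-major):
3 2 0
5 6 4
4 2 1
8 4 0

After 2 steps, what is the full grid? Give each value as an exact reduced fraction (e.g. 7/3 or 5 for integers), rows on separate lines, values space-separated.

Answer: 127/36 713/240 5/2
983/240 86/25 103/40
1079/240 86/25 287/120
163/36 139/40 83/36

Derivation:
After step 1:
  10/3 11/4 2
  9/2 19/5 11/4
  19/4 17/5 7/4
  16/3 7/2 5/3
After step 2:
  127/36 713/240 5/2
  983/240 86/25 103/40
  1079/240 86/25 287/120
  163/36 139/40 83/36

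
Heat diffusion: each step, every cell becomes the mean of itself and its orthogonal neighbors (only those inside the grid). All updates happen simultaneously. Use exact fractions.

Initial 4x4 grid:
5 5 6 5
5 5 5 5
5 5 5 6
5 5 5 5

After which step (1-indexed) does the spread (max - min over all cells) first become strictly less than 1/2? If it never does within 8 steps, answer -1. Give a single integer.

Step 1: max=16/3, min=5, spread=1/3
  -> spread < 1/2 first at step 1
Step 2: max=95/18, min=5, spread=5/18
Step 3: max=2843/540, min=5, spread=143/540
Step 4: max=84881/16200, min=1129/225, spread=3593/16200
Step 5: max=507529/97200, min=135869/27000, spread=92003/486000
Step 6: max=75894857/14580000, min=170317/33750, spread=2317913/14580000
Step 7: max=2271158273/437400000, min=39335/7776, spread=58564523/437400000
Step 8: max=67991526581/13122000000, min=1847638993/364500000, spread=1476522833/13122000000

Answer: 1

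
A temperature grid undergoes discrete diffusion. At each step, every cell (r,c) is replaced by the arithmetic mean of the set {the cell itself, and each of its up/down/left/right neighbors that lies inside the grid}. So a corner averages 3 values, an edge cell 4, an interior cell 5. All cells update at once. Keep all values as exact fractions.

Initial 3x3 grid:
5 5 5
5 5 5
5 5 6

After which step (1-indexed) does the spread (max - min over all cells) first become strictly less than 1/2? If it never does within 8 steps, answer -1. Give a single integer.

Answer: 1

Derivation:
Step 1: max=16/3, min=5, spread=1/3
  -> spread < 1/2 first at step 1
Step 2: max=95/18, min=5, spread=5/18
Step 3: max=1121/216, min=5, spread=41/216
Step 4: max=66931/12960, min=1811/360, spread=347/2592
Step 5: max=3994937/777600, min=18157/3600, spread=2921/31104
Step 6: max=239108539/46656000, min=2185483/432000, spread=24611/373248
Step 7: max=14315522033/2799360000, min=49256741/9720000, spread=207329/4478976
Step 8: max=857837952451/167961600000, min=2630801599/518400000, spread=1746635/53747712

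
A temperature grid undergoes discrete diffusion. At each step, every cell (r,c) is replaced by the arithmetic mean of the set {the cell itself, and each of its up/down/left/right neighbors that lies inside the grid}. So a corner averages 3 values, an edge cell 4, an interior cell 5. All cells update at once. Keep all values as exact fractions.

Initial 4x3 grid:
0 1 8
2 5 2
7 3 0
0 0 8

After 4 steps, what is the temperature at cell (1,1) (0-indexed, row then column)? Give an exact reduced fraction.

Answer: 547741/180000

Derivation:
Step 1: cell (1,1) = 13/5
Step 2: cell (1,1) = 327/100
Step 3: cell (1,1) = 4417/1500
Step 4: cell (1,1) = 547741/180000
Full grid after step 4:
  20519/7200 1280339/432000 208021/64800
  100817/36000 547741/180000 339701/108000
  308071/108000 116723/40000 333071/108000
  360817/129600 827471/288000 379517/129600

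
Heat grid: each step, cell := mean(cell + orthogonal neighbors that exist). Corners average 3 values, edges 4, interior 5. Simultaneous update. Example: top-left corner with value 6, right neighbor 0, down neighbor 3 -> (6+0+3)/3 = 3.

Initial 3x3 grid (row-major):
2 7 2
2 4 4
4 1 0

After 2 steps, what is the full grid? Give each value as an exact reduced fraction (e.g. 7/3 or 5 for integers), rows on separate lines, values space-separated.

Answer: 125/36 307/80 127/36
63/20 151/50 121/40
91/36 197/80 77/36

Derivation:
After step 1:
  11/3 15/4 13/3
  3 18/5 5/2
  7/3 9/4 5/3
After step 2:
  125/36 307/80 127/36
  63/20 151/50 121/40
  91/36 197/80 77/36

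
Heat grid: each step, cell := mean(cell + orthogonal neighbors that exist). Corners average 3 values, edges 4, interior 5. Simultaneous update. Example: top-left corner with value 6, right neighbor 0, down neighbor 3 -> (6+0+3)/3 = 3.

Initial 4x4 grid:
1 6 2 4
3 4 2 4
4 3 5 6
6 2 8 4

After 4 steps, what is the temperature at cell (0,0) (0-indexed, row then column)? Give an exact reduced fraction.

Step 1: cell (0,0) = 10/3
Step 2: cell (0,0) = 115/36
Step 3: cell (0,0) = 7271/2160
Step 4: cell (0,0) = 218801/64800
Full grid after step 4:
  218801/64800 752099/216000 770507/216000 121399/32400
  96733/27000 1043/288 350509/90000 862247/216000
  34441/9000 122191/30000 85497/20000 108559/24000
  2971/720 17131/4000 167591/36000 102841/21600

Answer: 218801/64800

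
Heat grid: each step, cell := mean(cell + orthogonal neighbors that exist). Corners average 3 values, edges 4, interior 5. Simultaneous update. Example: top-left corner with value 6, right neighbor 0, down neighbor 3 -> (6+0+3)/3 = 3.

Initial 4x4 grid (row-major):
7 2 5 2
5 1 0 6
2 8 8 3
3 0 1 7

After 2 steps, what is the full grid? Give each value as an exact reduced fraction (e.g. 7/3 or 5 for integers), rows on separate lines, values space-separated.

Answer: 73/18 52/15 43/12 28/9
967/240 37/10 81/25 205/48
823/240 37/10 109/25 197/48
55/18 187/60 11/3 41/9

Derivation:
After step 1:
  14/3 15/4 9/4 13/3
  15/4 16/5 4 11/4
  9/2 19/5 4 6
  5/3 3 4 11/3
After step 2:
  73/18 52/15 43/12 28/9
  967/240 37/10 81/25 205/48
  823/240 37/10 109/25 197/48
  55/18 187/60 11/3 41/9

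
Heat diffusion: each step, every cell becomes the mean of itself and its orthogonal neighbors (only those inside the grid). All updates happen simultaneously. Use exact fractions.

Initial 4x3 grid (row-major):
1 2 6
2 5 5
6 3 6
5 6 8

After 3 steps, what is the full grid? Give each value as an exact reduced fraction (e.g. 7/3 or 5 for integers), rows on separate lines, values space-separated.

Answer: 833/270 8867/2400 4447/1080
6679/1800 1999/500 8579/1800
7879/1800 3751/750 4727/900
2773/540 38561/7200 6251/1080

Derivation:
After step 1:
  5/3 7/2 13/3
  7/2 17/5 11/2
  4 26/5 11/2
  17/3 11/2 20/3
After step 2:
  26/9 129/40 40/9
  377/120 211/50 281/60
  551/120 118/25 343/60
  91/18 691/120 53/9
After step 3:
  833/270 8867/2400 4447/1080
  6679/1800 1999/500 8579/1800
  7879/1800 3751/750 4727/900
  2773/540 38561/7200 6251/1080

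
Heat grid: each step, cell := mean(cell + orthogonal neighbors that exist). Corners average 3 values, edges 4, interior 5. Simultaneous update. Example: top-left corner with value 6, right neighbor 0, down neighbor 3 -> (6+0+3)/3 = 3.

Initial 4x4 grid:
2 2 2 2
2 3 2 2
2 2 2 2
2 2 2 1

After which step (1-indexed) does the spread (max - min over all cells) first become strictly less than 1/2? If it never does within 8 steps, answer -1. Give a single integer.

Answer: 2

Derivation:
Step 1: max=9/4, min=5/3, spread=7/12
Step 2: max=111/50, min=31/18, spread=112/225
  -> spread < 1/2 first at step 2
Step 3: max=5167/2400, min=391/216, spread=7403/21600
Step 4: max=23171/10800, min=60287/32400, spread=4613/16200
Step 5: max=689669/324000, min=1841561/972000, spread=113723/486000
Step 6: max=20611667/9720000, min=11211187/5832000, spread=2889533/14580000
Step 7: max=614554817/291600000, min=339679873/174960000, spread=72632543/437400000
Step 8: max=18348900371/8748000000, min=51379780607/26244000000, spread=1833460253/13122000000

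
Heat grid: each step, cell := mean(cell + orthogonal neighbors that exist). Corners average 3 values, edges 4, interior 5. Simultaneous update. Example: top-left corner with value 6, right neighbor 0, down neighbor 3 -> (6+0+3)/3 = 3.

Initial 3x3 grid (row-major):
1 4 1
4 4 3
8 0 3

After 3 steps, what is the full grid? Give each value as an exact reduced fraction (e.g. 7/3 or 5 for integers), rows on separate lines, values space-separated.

After step 1:
  3 5/2 8/3
  17/4 3 11/4
  4 15/4 2
After step 2:
  13/4 67/24 95/36
  57/16 13/4 125/48
  4 51/16 17/6
After step 3:
  461/144 859/288 1157/432
  225/64 739/240 1631/576
  43/12 637/192 23/8

Answer: 461/144 859/288 1157/432
225/64 739/240 1631/576
43/12 637/192 23/8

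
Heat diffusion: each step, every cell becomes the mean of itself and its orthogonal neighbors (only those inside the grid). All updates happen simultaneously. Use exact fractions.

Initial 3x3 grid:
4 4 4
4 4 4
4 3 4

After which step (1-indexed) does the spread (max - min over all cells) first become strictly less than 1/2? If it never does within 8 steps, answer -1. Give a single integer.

Step 1: max=4, min=11/3, spread=1/3
  -> spread < 1/2 first at step 1
Step 2: max=4, min=893/240, spread=67/240
Step 3: max=793/200, min=8203/2160, spread=1807/10800
Step 4: max=21239/5400, min=3298037/864000, spread=33401/288000
Step 5: max=2116609/540000, min=29874067/7776000, spread=3025513/38880000
Step 6: max=112444051/28800000, min=11976673133/3110400000, spread=53531/995328
Step 7: max=30312883949/7776000000, min=720463074151/186624000000, spread=450953/11943936
Step 8: max=3631471389481/933120000000, min=43280856439397/11197440000000, spread=3799043/143327232

Answer: 1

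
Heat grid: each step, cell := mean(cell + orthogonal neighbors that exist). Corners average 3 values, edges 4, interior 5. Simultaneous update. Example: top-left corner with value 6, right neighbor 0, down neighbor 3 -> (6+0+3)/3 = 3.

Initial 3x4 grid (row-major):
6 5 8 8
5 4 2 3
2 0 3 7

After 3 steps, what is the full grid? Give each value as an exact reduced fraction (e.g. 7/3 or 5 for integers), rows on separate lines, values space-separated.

Answer: 10007/2160 17521/3600 4579/900 1157/216
56609/14400 5869/1500 26221/6000 17021/3600
3391/1080 23267/7200 25907/7200 1789/432

Derivation:
After step 1:
  16/3 23/4 23/4 19/3
  17/4 16/5 4 5
  7/3 9/4 3 13/3
After step 2:
  46/9 601/120 131/24 205/36
  907/240 389/100 419/100 59/12
  53/18 647/240 163/48 37/9
After step 3:
  10007/2160 17521/3600 4579/900 1157/216
  56609/14400 5869/1500 26221/6000 17021/3600
  3391/1080 23267/7200 25907/7200 1789/432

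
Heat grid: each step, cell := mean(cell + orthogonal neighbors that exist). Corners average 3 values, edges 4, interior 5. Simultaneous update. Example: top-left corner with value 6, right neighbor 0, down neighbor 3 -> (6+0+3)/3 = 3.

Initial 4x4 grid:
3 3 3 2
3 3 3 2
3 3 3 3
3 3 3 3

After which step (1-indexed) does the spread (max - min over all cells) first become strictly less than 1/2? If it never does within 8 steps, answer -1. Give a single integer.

Answer: 2

Derivation:
Step 1: max=3, min=7/3, spread=2/3
Step 2: max=3, min=91/36, spread=17/36
  -> spread < 1/2 first at step 2
Step 3: max=3, min=353/135, spread=52/135
Step 4: max=3, min=5434/2025, spread=641/2025
Step 5: max=26921/9000, min=331199/121500, spread=64469/243000
Step 6: max=1610471/540000, min=40240169/14580000, spread=810637/3645000
Step 7: max=3209047/1080000, min=1217918927/437400000, spread=20436277/109350000
Step 8: max=287831759/97200000, min=36796646597/13122000000, spread=515160217/3280500000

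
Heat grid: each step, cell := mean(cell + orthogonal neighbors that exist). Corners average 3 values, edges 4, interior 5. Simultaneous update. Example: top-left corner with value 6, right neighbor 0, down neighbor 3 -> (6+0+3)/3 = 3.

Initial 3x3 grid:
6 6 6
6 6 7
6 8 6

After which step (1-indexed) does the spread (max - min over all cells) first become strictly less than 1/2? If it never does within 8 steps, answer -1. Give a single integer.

Step 1: max=7, min=6, spread=1
Step 2: max=803/120, min=6, spread=83/120
Step 3: max=4757/720, min=5557/900, spread=173/400
  -> spread < 1/2 first at step 3
Step 4: max=280639/43200, min=11161/1800, spread=511/1728
Step 5: max=16781933/2592000, min=150401/24000, spread=4309/20736
Step 6: max=1000503751/155520000, min=20371237/3240000, spread=36295/248832
Step 7: max=59872370597/9331200000, min=4909735831/777600000, spread=305773/2985984
Step 8: max=3582546670159/559872000000, min=49198575497/7776000000, spread=2575951/35831808

Answer: 3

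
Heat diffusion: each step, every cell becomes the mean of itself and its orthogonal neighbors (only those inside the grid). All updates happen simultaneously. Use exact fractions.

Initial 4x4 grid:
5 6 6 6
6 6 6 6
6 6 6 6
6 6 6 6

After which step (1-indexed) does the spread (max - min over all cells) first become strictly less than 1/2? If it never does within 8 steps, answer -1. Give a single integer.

Step 1: max=6, min=17/3, spread=1/3
  -> spread < 1/2 first at step 1
Step 2: max=6, min=103/18, spread=5/18
Step 3: max=6, min=1255/216, spread=41/216
Step 4: max=6, min=37837/6480, spread=1043/6480
Step 5: max=6, min=1140847/194400, spread=25553/194400
Step 6: max=107921/18000, min=34320541/5832000, spread=645863/5832000
Step 7: max=719029/120000, min=1032118309/174960000, spread=16225973/174960000
Step 8: max=323299/54000, min=31015322017/5248800000, spread=409340783/5248800000

Answer: 1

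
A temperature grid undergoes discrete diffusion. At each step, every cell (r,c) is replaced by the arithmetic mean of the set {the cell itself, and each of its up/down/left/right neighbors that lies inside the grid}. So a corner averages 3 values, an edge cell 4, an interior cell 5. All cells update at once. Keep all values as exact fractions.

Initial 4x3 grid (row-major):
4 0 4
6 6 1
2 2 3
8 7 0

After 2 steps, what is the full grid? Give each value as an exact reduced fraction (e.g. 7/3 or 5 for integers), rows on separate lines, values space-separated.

Answer: 34/9 23/8 26/9
23/6 37/10 29/12
14/3 69/20 37/12
173/36 69/16 109/36

Derivation:
After step 1:
  10/3 7/2 5/3
  9/2 3 7/2
  9/2 4 3/2
  17/3 17/4 10/3
After step 2:
  34/9 23/8 26/9
  23/6 37/10 29/12
  14/3 69/20 37/12
  173/36 69/16 109/36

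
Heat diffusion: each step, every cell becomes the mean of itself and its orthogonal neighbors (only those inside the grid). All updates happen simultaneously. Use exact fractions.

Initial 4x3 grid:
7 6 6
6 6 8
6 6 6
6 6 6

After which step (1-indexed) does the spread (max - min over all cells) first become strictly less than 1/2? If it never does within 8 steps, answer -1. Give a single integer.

Answer: 3

Derivation:
Step 1: max=20/3, min=6, spread=2/3
Step 2: max=391/60, min=6, spread=31/60
Step 3: max=13969/2160, min=289/48, spread=241/540
  -> spread < 1/2 first at step 3
Step 4: max=829763/129600, min=43751/7200, spread=8449/25920
Step 5: max=49590757/7776000, min=1317977/216000, spread=428717/1555200
Step 6: max=2960866943/466560000, min=39737819/6480000, spread=3989759/18662400
Step 7: max=177120028837/27993600000, min=1195811273/194400000, spread=196928221/1119744000
Step 8: max=10597324854383/1679616000000, min=35977533191/5832000000, spread=1886362363/13436928000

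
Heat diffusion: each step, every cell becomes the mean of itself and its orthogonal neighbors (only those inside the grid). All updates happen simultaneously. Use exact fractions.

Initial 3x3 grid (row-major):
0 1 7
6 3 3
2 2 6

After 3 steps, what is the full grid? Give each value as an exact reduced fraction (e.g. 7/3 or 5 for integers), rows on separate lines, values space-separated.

Answer: 605/216 3017/960 751/216
8551/2880 647/200 10571/2880
167/54 1089/320 395/108

Derivation:
After step 1:
  7/3 11/4 11/3
  11/4 3 19/4
  10/3 13/4 11/3
After step 2:
  47/18 47/16 67/18
  137/48 33/10 181/48
  28/9 53/16 35/9
After step 3:
  605/216 3017/960 751/216
  8551/2880 647/200 10571/2880
  167/54 1089/320 395/108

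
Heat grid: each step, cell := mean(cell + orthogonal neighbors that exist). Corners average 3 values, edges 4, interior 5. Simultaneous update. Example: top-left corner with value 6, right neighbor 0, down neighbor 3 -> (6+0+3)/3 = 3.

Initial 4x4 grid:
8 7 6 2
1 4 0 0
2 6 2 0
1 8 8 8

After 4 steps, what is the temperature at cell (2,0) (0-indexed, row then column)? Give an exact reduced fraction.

Answer: 877321/216000

Derivation:
Step 1: cell (2,0) = 5/2
Step 2: cell (2,0) = 859/240
Step 3: cell (2,0) = 27427/7200
Step 4: cell (2,0) = 877321/216000
Full grid after step 4:
  283199/64800 218447/54000 185809/54000 23069/8100
  882113/216000 142261/36000 149833/45000 159439/54000
  877321/216000 359261/90000 688709/180000 186581/54000
  135581/32400 947341/216000 930149/216000 53431/12960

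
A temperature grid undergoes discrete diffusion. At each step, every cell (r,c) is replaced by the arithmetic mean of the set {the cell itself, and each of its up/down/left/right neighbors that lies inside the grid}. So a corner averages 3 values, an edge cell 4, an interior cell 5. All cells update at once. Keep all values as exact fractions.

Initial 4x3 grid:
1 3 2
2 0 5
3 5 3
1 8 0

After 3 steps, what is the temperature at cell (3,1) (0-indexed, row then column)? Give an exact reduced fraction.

Answer: 25003/7200

Derivation:
Step 1: cell (3,1) = 7/2
Step 2: cell (3,1) = 449/120
Step 3: cell (3,1) = 25003/7200
Full grid after step 3:
  103/48 16253/7200 1141/432
  5671/2400 8107/3000 20213/7200
  7201/2400 9467/3000 23503/7200
  2441/720 25003/7200 7573/2160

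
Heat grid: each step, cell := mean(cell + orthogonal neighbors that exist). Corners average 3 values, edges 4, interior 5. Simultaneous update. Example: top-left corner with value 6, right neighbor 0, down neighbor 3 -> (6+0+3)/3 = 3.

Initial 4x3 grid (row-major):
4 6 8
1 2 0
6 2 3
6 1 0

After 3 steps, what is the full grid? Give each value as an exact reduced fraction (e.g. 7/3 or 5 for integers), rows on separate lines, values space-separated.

Answer: 1993/540 2783/720 3971/1080
631/180 1883/600 2269/720
569/180 3389/1200 1631/720
6953/2160 7333/2880 4643/2160

Derivation:
After step 1:
  11/3 5 14/3
  13/4 11/5 13/4
  15/4 14/5 5/4
  13/3 9/4 4/3
After step 2:
  143/36 233/60 155/36
  193/60 33/10 341/120
  53/15 49/20 259/120
  31/9 643/240 29/18
After step 3:
  1993/540 2783/720 3971/1080
  631/180 1883/600 2269/720
  569/180 3389/1200 1631/720
  6953/2160 7333/2880 4643/2160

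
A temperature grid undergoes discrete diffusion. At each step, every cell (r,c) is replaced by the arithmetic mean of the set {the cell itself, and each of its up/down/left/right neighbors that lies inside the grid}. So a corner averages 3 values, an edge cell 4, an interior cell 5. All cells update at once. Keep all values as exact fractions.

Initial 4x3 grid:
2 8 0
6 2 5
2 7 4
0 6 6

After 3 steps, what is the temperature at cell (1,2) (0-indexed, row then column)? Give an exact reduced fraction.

Answer: 28913/7200

Derivation:
Step 1: cell (1,2) = 11/4
Step 2: cell (1,2) = 1091/240
Step 3: cell (1,2) = 28913/7200
Full grid after step 3:
  9191/2160 6937/1800 8981/2160
  27563/7200 6601/1500 28913/7200
  29353/7200 8223/2000 34103/7200
  4091/1080 21497/4800 1249/270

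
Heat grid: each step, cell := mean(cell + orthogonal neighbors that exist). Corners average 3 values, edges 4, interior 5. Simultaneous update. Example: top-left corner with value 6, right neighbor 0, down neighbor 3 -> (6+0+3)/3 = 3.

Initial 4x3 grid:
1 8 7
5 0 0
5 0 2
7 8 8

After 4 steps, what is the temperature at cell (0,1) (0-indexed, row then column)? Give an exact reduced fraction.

Answer: 49057/13500

Derivation:
Step 1: cell (0,1) = 4
Step 2: cell (0,1) = 61/15
Step 3: cell (0,1) = 818/225
Step 4: cell (0,1) = 49057/13500
Full grid after step 4:
  119483/32400 49057/13500 76097/21600
  407891/108000 644431/180000 253969/72000
  452711/108000 1448837/360000 277849/72000
  607937/129600 3943933/864000 188029/43200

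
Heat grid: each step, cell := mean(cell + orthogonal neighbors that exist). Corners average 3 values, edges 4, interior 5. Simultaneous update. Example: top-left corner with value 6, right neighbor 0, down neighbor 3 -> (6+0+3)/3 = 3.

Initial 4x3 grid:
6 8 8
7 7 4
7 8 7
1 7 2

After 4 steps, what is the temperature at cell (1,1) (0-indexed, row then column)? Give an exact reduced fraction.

Answer: 471223/72000

Derivation:
Step 1: cell (1,1) = 34/5
Step 2: cell (1,1) = 69/10
Step 3: cell (1,1) = 3913/600
Step 4: cell (1,1) = 471223/72000
Full grid after step 4:
  58769/8640 1164011/172800 173737/25920
  23357/3600 471223/72000 275909/43200
  10933/1800 107177/18000 259117/43200
  8113/1440 488489/86400 36161/6480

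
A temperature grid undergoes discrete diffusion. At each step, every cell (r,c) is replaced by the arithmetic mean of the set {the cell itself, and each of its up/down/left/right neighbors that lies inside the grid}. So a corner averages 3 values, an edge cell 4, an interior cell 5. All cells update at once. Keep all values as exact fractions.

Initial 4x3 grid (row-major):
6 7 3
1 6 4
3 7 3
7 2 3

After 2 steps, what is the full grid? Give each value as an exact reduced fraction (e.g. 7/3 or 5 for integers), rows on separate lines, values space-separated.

After step 1:
  14/3 11/2 14/3
  4 5 4
  9/2 21/5 17/4
  4 19/4 8/3
After step 2:
  85/18 119/24 85/18
  109/24 227/50 215/48
  167/40 227/50 907/240
  53/12 937/240 35/9

Answer: 85/18 119/24 85/18
109/24 227/50 215/48
167/40 227/50 907/240
53/12 937/240 35/9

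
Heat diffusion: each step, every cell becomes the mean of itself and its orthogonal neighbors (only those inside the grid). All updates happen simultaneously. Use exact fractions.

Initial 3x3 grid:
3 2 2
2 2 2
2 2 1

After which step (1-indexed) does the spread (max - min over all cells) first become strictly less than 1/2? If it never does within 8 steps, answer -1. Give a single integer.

Answer: 3

Derivation:
Step 1: max=7/3, min=5/3, spread=2/3
Step 2: max=41/18, min=31/18, spread=5/9
Step 3: max=473/216, min=391/216, spread=41/108
  -> spread < 1/2 first at step 3
Step 4: max=5531/2592, min=4837/2592, spread=347/1296
Step 5: max=65129/31104, min=59287/31104, spread=2921/15552
Step 6: max=771107/373248, min=721885/373248, spread=24611/186624
Step 7: max=9165281/4478976, min=8750623/4478976, spread=207329/2239488
Step 8: max=109242059/53747712, min=105748789/53747712, spread=1746635/26873856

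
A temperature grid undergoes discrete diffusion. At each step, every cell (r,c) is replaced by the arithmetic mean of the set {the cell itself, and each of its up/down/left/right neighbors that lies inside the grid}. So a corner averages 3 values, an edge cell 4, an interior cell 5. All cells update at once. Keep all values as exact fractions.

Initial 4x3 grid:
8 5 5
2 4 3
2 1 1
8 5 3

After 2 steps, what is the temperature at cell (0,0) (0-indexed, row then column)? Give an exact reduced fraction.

Step 1: cell (0,0) = 5
Step 2: cell (0,0) = 29/6
Full grid after step 2:
  29/6 107/24 157/36
  61/16 367/100 151/48
  297/80 151/50 217/80
  25/6 297/80 37/12

Answer: 29/6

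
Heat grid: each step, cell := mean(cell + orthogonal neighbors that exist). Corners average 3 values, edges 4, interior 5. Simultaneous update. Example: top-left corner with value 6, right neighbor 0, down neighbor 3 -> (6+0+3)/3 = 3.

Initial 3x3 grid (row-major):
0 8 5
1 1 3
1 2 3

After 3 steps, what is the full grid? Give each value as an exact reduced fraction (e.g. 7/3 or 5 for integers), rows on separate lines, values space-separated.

After step 1:
  3 7/2 16/3
  3/4 3 3
  4/3 7/4 8/3
After step 2:
  29/12 89/24 71/18
  97/48 12/5 7/2
  23/18 35/16 89/36
After step 3:
  391/144 4489/1440 803/216
  5843/2880 829/300 739/240
  395/216 667/320 1175/432

Answer: 391/144 4489/1440 803/216
5843/2880 829/300 739/240
395/216 667/320 1175/432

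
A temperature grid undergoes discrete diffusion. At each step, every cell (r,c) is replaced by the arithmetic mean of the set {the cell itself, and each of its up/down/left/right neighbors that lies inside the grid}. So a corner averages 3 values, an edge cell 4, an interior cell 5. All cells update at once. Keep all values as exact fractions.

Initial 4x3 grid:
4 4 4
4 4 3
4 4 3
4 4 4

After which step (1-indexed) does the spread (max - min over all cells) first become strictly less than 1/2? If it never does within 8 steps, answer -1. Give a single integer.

Step 1: max=4, min=7/2, spread=1/2
Step 2: max=4, min=217/60, spread=23/60
  -> spread < 1/2 first at step 2
Step 3: max=709/180, min=6649/1800, spread=49/200
Step 4: max=10549/2700, min=100829/27000, spread=4661/27000
Step 5: max=524303/135000, min=3047693/810000, spread=157/1296
Step 6: max=10443859/2700000, min=183767587/48600000, spread=1351/15552
Step 7: max=468576367/121500000, min=5532088279/1458000000, spread=5813/93312
Step 8: max=28052780953/7290000000, min=83181311609/21870000000, spread=6253/139968

Answer: 2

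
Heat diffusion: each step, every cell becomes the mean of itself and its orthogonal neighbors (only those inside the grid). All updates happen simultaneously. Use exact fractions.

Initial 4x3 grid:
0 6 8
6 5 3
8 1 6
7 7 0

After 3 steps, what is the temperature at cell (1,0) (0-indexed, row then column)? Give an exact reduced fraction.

Step 1: cell (1,0) = 19/4
Step 2: cell (1,0) = 369/80
Step 3: cell (1,0) = 11867/2400
Full grid after step 3:
  413/90 69767/14400 10387/2160
  11867/2400 6877/1500 17213/3600
  36281/7200 1843/375 3757/900
  1483/270 66707/14400 9479/2160

Answer: 11867/2400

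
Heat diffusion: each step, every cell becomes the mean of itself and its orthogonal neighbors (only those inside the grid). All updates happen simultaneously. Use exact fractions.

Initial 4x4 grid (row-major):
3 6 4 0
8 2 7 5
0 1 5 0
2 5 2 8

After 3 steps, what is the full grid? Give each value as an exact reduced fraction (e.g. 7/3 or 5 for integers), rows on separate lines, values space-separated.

Answer: 583/135 2977/720 4759/1200 1331/360
2677/720 2939/750 3869/1000 729/200
11257/3600 10027/3000 43/12 6953/1800
3013/1080 5501/1800 6653/1800 403/108

Derivation:
After step 1:
  17/3 15/4 17/4 3
  13/4 24/5 23/5 3
  11/4 13/5 3 9/2
  7/3 5/2 5 10/3
After step 2:
  38/9 277/60 39/10 41/12
  247/60 19/5 393/100 151/40
  41/15 313/100 197/50 83/24
  91/36 373/120 83/24 77/18
After step 3:
  583/135 2977/720 4759/1200 1331/360
  2677/720 2939/750 3869/1000 729/200
  11257/3600 10027/3000 43/12 6953/1800
  3013/1080 5501/1800 6653/1800 403/108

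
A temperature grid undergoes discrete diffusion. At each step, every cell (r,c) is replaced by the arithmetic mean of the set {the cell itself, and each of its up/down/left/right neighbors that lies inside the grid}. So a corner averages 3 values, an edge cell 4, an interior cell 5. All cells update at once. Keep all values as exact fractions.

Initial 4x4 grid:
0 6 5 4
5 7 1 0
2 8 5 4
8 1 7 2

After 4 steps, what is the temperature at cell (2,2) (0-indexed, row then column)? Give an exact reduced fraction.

Answer: 732587/180000

Derivation:
Step 1: cell (2,2) = 5
Step 2: cell (2,2) = 197/50
Step 3: cell (2,2) = 26033/6000
Step 4: cell (2,2) = 732587/180000
Full grid after step 4:
  273721/64800 226039/54000 22453/6000 7547/2160
  970831/216000 763903/180000 119419/30000 125663/36000
  989623/216000 104303/22500 732587/180000 411481/108000
  3127/648 989293/216000 943637/216000 252797/64800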